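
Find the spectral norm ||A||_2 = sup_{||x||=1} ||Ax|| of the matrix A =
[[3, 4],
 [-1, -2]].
||A||_2 = sqrt((30 + sqrt(884))/2) ≈ 5.465 (= sqrt(largest eigenvalue of A^T A))

||A||_2 = sigma_max(A) = sqrt(lambda_max(A^T A)). Form the symmetric matrix M = A^T A =
[[10, 14],
 [14, 20]].
Its characteristic polynomial (trace, determinant of M give the coefficients) is
  p(λ) = det(λ I - M) = λ^2 - 30λ + 4.
For λ^2 - 30λ + 4 the discriminant is 884. It is nonnegative but not a perfect square, so the roots are real and irrational: λ = (30 ± sqrt(884))/2 ≈ 29.8661, 0.1339.
So the eigenvalues of A^T A are ≈ 0.1339, 29.8661 (all ≥ 0, as they must be for A^T A). The largest is λ_max = (30 + sqrt(884))/2 ≈ 29.8661, hence ||A||_2 = sqrt(λ_max) = sqrt((30 + sqrt(884))/2) ≈ 5.465.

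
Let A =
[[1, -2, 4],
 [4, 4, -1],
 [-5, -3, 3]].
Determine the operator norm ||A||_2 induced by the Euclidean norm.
||A||_2 ≈ 8.7969 (= sqrt(largest eigenvalue of A^T A))

||A||_2 = sigma_max(A) = sqrt(lambda_max(A^T A)). Form the symmetric matrix M = A^T A =
[[42, 29, -15],
 [29, 29, -21],
 [-15, -21, 26]].
Its characteristic polynomial (trace, sum of principal 2x2 minors, determinant of M give the coefficients) is
  p(λ) = det(λ I - M) = λ^3 - 97λ^2 + 1557λ - 3025.
No integer candidate from the rational root theorem (±divisors of 3025) is a root, so the roots are irrational. The cubic discriminant is Δ = 4644654944 > 0, so there are three distinct real roots. p(2) = -291 and p(3) = 800 have opposite signs, so a root lies in (2, 3); Newton's method refines it to λ ≈ 2.2513. p(17) = 324 and p(18) = -595 have opposite signs, so a root lies in (17, 18); Newton's method refines it to λ ≈ 17.3638. p(77) = -1716 and p(78) = 2825 have opposite signs, so a root lies in (77, 78); Newton's method refines it to λ ≈ 77.3849. Check (Vieta): the three roots sum to 97, matching tr M = 97.
So the eigenvalues of A^T A are ≈ 2.2513, 17.3638, 77.3849 (all ≥ 0, as they must be for A^T A). The largest is λ_max ≈ 77.3849, hence ||A||_2 = sqrt(λ_max) ≈ 8.7969.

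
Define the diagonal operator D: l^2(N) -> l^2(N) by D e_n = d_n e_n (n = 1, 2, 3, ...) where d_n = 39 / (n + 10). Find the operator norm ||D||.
||D|| = 39/11 (attained at n = 1)

For D diagonal, ||D|| = sup_n |d_n| = sup_n 39/(n + 10). This is positive and strictly decreasing in n, so the supremum is attained at n = 1: d_1 = 39/(1 + 10) = 39/11. Hence ||D|| = 39/11.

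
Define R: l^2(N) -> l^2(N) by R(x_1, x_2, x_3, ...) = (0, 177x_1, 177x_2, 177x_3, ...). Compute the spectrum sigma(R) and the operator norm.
sigma(R) = closed disk {z in C : |z| ≤ 177}; ||R|| = 177

Note R = 177·U where U is the unit right shift (U x)_k = x_{k-1} (with x_0 := 0); so ||R|| = 177||U|| and sigma(R) = 177·sigma(U). ||R x||^2 = sum_{k≥1} |177x_k|^2 = 31329||x||^2, so ||R|| = 177 and sigma(R) ⊂ {|z| ≤ 177}. For any |lambda| < 177, the equation (R - lambda I) x = 0 forces x_1 = 0, then 177x_k = lambda x_{k+1} ⇒ x = 0, so R has no eigenvalues. But (R - lambda I) is not surjective for |lambda| < 177: solving (R - lambda I) x = e_1 would require x_n proportional to (lambda/177)^(-n), which is not in l^2. So every |lambda| < 177 lies in the residual spectrum. The boundary |lambda| = 177 is in the approximate point spectrum (the spectrum is closed). Hence sigma(R) is the closed disk of radius 177.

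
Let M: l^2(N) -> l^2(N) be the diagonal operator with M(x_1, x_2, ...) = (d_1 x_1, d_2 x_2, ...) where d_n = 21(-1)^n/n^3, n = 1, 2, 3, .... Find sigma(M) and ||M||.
sigma(M) = {21(-1)^n/n^3 : n ≥ 1} ∪ {0}; ||M|| = 21

A bounded diagonal operator on l^2 with diagonal entries d_n has spectrum equal to the closure of {d_n : n ≥ 1}: every d_n is an eigenvalue (with eigenvector e_n), so {d_n} ⊂ sigma(M); the spectrum is closed, so its closure is too; and for lambda not in the closure, (M - lambda I) has bounded inverse (the diagonal entries 1/(d_n - lambda) are bounded). For our sequence d_n = 21(-1)^n/n^3, n = 1, 2, 3, ...:
  - {d_n} = {21(-1)^n/n^3 : n ≥ 1}; the only limit point is 0
  - closure = {21(-1)^n/n^3 : n ≥ 1} ∪ {0}
For the norm: a diagonal operator has ||M|| = sup_n |d_n|. Here |d_n| = 21/n^3 is decreasing, so sup_n |d_n| = |d_1| = 21. So ||M|| = 21.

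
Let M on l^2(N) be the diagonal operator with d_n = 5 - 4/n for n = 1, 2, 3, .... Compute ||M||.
||M|| = 5

For a diagonal operator on l^2 with entries d_n, ||M|| = sup_n |d_n|. Here d_1 = 1, d_2 = 3, ..., and d_n = 5 - 4/n increases monotonically toward 5. All terms lie in [1, 5), so |d_n| = d_n and the supremum is the limit 5, which is not attained by any individual d_n. Hence ||M|| = 5.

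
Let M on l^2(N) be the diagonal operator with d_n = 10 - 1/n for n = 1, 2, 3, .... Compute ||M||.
||M|| = 10

For a diagonal operator on l^2 with entries d_n, ||M|| = sup_n |d_n|. Here d_1 = 9, d_2 = 19/2, ..., and d_n = 10 - 1/n increases monotonically toward 10. All terms lie in [9, 10), so |d_n| = d_n and the supremum is the limit 10, which is not attained by any individual d_n. Hence ||M|| = 10.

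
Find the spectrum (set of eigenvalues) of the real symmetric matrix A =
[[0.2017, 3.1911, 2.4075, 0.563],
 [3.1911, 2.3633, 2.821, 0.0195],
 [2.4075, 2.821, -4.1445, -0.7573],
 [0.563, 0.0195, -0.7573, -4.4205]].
sigma(A) ≈ {-6, -4, -2, 6}

A is real symmetric, so its spectrum consists of real eigenvalues. Expanding the characteristic polynomial of the displayed matrix gives
  det(λ I - A) = p(λ) = λ^4 + (6)λ^3 + (-28)λ^2 + (-216)λ + (-287.9982).
Solving p(λ) = 0 yields eigenvalues ≈ -6, -4, -2, 6. (A is shown rounded to 4 decimals, so these recover the underlying integer eigenvalues to within that precision.)
Verification: the trace of A = -6 equals the sum of eigenvalues -6, and det(A) ≈ -287.9982 matches the eigenvalue product -288.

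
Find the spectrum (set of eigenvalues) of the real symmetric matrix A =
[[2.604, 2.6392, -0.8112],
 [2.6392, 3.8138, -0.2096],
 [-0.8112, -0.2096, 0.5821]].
sigma(A) ≈ {0, 1, 6}

A is real symmetric, so its spectrum consists of real eigenvalues. Expanding the characteristic polynomial of the displayed matrix gives
  det(λ I - A) = p(λ) = λ^3 + (-7)λ^2 + (6)λ + (0).
Solving p(λ) = 0 yields eigenvalues ≈ 0, 1, 6. (A is shown rounded to 4 decimals, so these recover the underlying integer eigenvalues to within that precision.)
Verification: the trace of A = 7 equals the sum of eigenvalues 7, and det(A) ≈ -0.0002 matches the eigenvalue product 0.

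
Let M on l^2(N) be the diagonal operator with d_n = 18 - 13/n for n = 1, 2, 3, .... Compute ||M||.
||M|| = 18

For a diagonal operator on l^2 with entries d_n, ||M|| = sup_n |d_n|. Here d_1 = 5, d_2 = 23/2, ..., and d_n = 18 - 13/n increases monotonically toward 18. All terms lie in [5, 18), so |d_n| = d_n and the supremum is the limit 18, which is not attained by any individual d_n. Hence ||M|| = 18.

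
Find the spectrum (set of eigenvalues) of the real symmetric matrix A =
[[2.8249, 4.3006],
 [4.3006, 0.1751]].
sigma(A) ≈ {-3, 6}

A is real symmetric, so its spectrum consists of real eigenvalues. Expanding the characteristic polynomial of the displayed matrix gives
  det(λ I - A) = p(λ) = λ^2 + (-3)λ + (-18).
Solving p(λ) = 0 yields eigenvalues ≈ -3, 6. (A is shown rounded to 4 decimals, so these recover the underlying integer eigenvalues to within that precision.)
Verification: the trace of A = 3 equals the sum of eigenvalues 3, and det(A) ≈ -18.0005 matches the eigenvalue product -18.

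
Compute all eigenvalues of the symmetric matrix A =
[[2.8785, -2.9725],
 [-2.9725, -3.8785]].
sigma(A) ≈ {-5, 4}

A is real symmetric, so its spectrum consists of real eigenvalues. Expanding the characteristic polynomial of the displayed matrix gives
  det(λ I - A) = p(λ) = λ^2 + (1)λ + (-20).
Solving p(λ) = 0 yields eigenvalues ≈ -5, 4. (A is shown rounded to 4 decimals, so these recover the underlying integer eigenvalues to within that precision.)
Verification: the trace of A = -1 equals the sum of eigenvalues -1, and det(A) ≈ -20.0000 matches the eigenvalue product -20.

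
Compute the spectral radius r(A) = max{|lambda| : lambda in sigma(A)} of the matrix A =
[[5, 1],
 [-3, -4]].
r(A) = (1 + sqrt(69))/2 ≈ 4.6533

The eigenvalues of A are the roots of its characteristic polynomial. With M = A (coefficients from the trace and determinant):
  p(λ) = det(λ I - M) = λ^2 - λ - 17.
For λ^2 - λ - 17 the discriminant is 69. It is nonnegative but not a perfect square, so the roots are real and irrational: λ = (1 ± sqrt(69))/2 ≈ 4.6533, -3.6533.
Thus the eigenvalues (to 4 decimals) are 4.6533 (modulus 4.6533); -3.6533 (modulus 3.6533). The spectral radius is the largest modulus: r(A) = (1 + sqrt(69))/2 ≈ 4.6533. (Cross-check: r(A) ≤ ||A||_2 ≈ 6.6713; equality holds whenever A is normal, though it can also hold for some non-normal A.)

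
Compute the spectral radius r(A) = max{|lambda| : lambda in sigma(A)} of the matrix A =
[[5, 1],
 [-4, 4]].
r(A) = sqrt(24) ≈ 4.899

The eigenvalues of A are the roots of its characteristic polynomial. With M = A (coefficients from the trace and determinant):
  p(λ) = det(λ I - M) = λ^2 - 9λ + 24.
For λ^2 - 9λ + 24 the discriminant is -15. It is negative, so the roots are the complex-conjugate pair λ = 9/2 ± (sqrt(15)/2) i ≈ 4.5 ± 1.9365i. For a conjugate pair the product of the roots equals the constant term, so |λ|^2 = 24 and |λ| = sqrt(24) ≈ 4.899.
Thus the eigenvalues (to 4 decimals) are 4.5 ± 1.9365i (modulus 4.899). The spectral radius is the largest modulus: r(A) = sqrt(24) ≈ 4.899. (Cross-check: r(A) ≤ ||A||_2 ≈ 6.729; equality holds whenever A is normal, though it can also hold for some non-normal A.)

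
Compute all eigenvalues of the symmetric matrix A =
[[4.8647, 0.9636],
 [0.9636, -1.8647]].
sigma(A) ≈ {-2, 5}

A is real symmetric, so its spectrum consists of real eigenvalues. Expanding the characteristic polynomial of the displayed matrix gives
  det(λ I - A) = p(λ) = λ^2 + (-3)λ + (-10).
Solving p(λ) = 0 yields eigenvalues ≈ -2, 5. (A is shown rounded to 4 decimals, so these recover the underlying integer eigenvalues to within that precision.)
Verification: the trace of A = 3 equals the sum of eigenvalues 3, and det(A) ≈ -9.9997 matches the eigenvalue product -10.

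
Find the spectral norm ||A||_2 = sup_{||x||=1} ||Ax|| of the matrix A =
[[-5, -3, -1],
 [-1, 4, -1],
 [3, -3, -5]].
||A||_2 ≈ 6.8273 (= sqrt(largest eigenvalue of A^T A))

||A||_2 = sigma_max(A) = sqrt(lambda_max(A^T A)). Form the symmetric matrix M = A^T A =
[[35, 2, -9],
 [2, 34, 14],
 [-9, 14, 27]].
Its characteristic polynomial (trace, sum of principal 2x2 minors, determinant of M give the coefficients) is
  p(λ) = det(λ I - M) = λ^3 - 96λ^2 + 2772λ - 21904.
No integer candidate from the rational root theorem (±divisors of 21904) is a root, so the roots are irrational. The cubic discriminant is Δ = 64862208 > 0, so there are three distinct real roots. p(12) = -736 and p(13) = 105 have opposite signs, so a root lies in (12, 13); Newton's method refines it to λ ≈ 12.8672. p(36) = 128 and p(37) = -111 have opposite signs, so a root lies in (36, 37); Newton's method refines it to λ ≈ 36.5214. p(46) = -192 and p(47) = 139 have opposite signs, so a root lies in (46, 47); Newton's method refines it to λ ≈ 46.6114. Check (Vieta): the three roots sum to 96, matching tr M = 96.
So the eigenvalues of A^T A are ≈ 12.8672, 36.5214, 46.6114 (all ≥ 0, as they must be for A^T A). The largest is λ_max ≈ 46.6114, hence ||A||_2 = sqrt(λ_max) ≈ 6.8273.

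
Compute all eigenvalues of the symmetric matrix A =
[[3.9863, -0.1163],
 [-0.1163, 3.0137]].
sigma(A) ≈ {3, 4}

A is real symmetric, so its spectrum consists of real eigenvalues. Expanding the characteristic polynomial of the displayed matrix gives
  det(λ I - A) = p(λ) = λ^2 + (-7)λ + (12).
Solving p(λ) = 0 yields eigenvalues ≈ 3, 4. (A is shown rounded to 4 decimals, so these recover the underlying integer eigenvalues to within that precision.)
Verification: the trace of A = 7 equals the sum of eigenvalues 7, and det(A) ≈ 12.0000 matches the eigenvalue product 12.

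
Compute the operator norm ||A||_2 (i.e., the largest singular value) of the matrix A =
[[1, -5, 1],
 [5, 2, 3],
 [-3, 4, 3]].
||A||_2 ≈ 7.1691 (= sqrt(largest eigenvalue of A^T A))

||A||_2 = sigma_max(A) = sqrt(lambda_max(A^T A)). Form the symmetric matrix M = A^T A =
[[35, -7, 7],
 [-7, 45, 13],
 [7, 13, 19]].
Its characteristic polynomial (trace, sum of principal 2x2 minors, determinant of M give the coefficients) is
  p(λ) = det(λ I - M) = λ^3 - 99λ^2 + 2828λ - 19600.
No integer candidate from the rational root theorem (±divisors of 19600) is a root, so the roots are irrational. The cubic discriminant is Δ = 246010576 > 0, so there are three distinct real roots. p(10) = -220 and p(11) = 860 have opposite signs, so a root lies in (10, 11); Newton's method refines it to λ ≈ 10.1939. p(37) = 158 and p(38) = -220 have opposite signs, so a root lies in (37, 38); Newton's method refines it to λ ≈ 37.4094. p(51) = -220 and p(52) = 368 have opposite signs, so a root lies in (51, 52); Newton's method refines it to λ ≈ 51.3967. Check (Vieta): the three roots sum to 99, matching tr M = 99.
So the eigenvalues of A^T A are ≈ 10.1939, 37.4094, 51.3967 (all ≥ 0, as they must be for A^T A). The largest is λ_max ≈ 51.3967, hence ||A||_2 = sqrt(λ_max) ≈ 7.1691.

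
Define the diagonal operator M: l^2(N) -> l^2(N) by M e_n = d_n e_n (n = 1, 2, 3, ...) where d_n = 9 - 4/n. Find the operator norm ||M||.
||M|| = 9

For a diagonal operator on l^2 with entries d_n, ||M|| = sup_n |d_n|. Here d_1 = 5, d_2 = 7, ..., and d_n = 9 - 4/n increases monotonically toward 9. All terms lie in [5, 9), so |d_n| = d_n and the supremum is the limit 9, which is not attained by any individual d_n. Hence ||M|| = 9.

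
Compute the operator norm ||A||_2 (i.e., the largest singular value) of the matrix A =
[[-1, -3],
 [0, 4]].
||A||_2 = sqrt((26 + sqrt(612))/2) ≈ 5.0368 (= sqrt(largest eigenvalue of A^T A))

||A||_2 = sigma_max(A) = sqrt(lambda_max(A^T A)). Form the symmetric matrix M = A^T A =
[[1, 3],
 [3, 25]].
Its characteristic polynomial (trace, determinant of M give the coefficients) is
  p(λ) = det(λ I - M) = λ^2 - 26λ + 16.
For λ^2 - 26λ + 16 the discriminant is 612. It is nonnegative but not a perfect square, so the roots are real and irrational: λ = (26 ± sqrt(612))/2 ≈ 25.3693, 0.6307.
So the eigenvalues of A^T A are ≈ 0.6307, 25.3693 (all ≥ 0, as they must be for A^T A). The largest is λ_max = (26 + sqrt(612))/2 ≈ 25.3693, hence ||A||_2 = sqrt(λ_max) = sqrt((26 + sqrt(612))/2) ≈ 5.0368.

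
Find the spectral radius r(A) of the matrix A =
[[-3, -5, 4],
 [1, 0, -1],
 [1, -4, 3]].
r(A) = 4

The eigenvalues of A are the roots of its characteristic polynomial. With M = A (coefficients from the trace, the sum of principal 2x2 minors, and det A):
  p(λ) = det(λ I - M) = λ^3 - 12λ - 16.
By the rational root theorem any rational root is an integer divisor of 16. Testing λ = 4: p(4) = 64 + 0 - 48 - 16 = 0, so λ = 4 is a root. Dividing out (λ - 4) leaves p(λ) = (λ - 4)(λ^2 + 4λ + 4). For λ^2 + 4λ + 4 the discriminant is 0. It is a perfect square (0^2), so the roots are rational: λ = (-4 ± 0)/2 = -2, -2.
Thus the eigenvalues (to 4 decimals) are -2 (modulus 2); 4 (modulus 4). The spectral radius is the largest modulus: r(A) = 4. (Cross-check: r(A) ≤ ||A||_2 ≈ 8.372; equality holds whenever A is normal, though it can also hold for some non-normal A.)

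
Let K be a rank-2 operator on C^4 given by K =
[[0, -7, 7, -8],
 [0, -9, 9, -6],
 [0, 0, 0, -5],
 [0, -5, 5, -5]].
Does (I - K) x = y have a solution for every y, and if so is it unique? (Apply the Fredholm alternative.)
(I - K) is invertible (det(I - K) = 55 ≠ 0), so for every y in C^4 the equation (I - K) x = y has a unique solution.

K has rank 2 and factors as K = U V^T = u1 v1^T + u2 v2^T with u1 = (-3, -3, -1, -2), v1 = (0, 3, -3, 2), u2 = (-2, 0, -3, -1), v2 = (0, -1, 1, 1) (multiplying out reproduces the displayed K). The nonzero eigenvalues of U V^T coincide with those of the 2 x 2 matrix G = V^T U = [[v1·u1, v1·u2], [v2·u1, v2·u2]] = [[-10, 7], [0, -4]], and by the Sylvester determinant identity det(I_4 - U V^T) = det(I_2 - V^T U) = det([[11, -7], [0, 5]]) = (11)(5) - (-7)(0) = 55. (Direct check: I - K =
[[1, 7, -7, 8],
 [0, 10, -9, 6],
 [0, 0, 1, 5],
 [0, 5, -5, 6]]
has determinant 55.) The finite-dimensional Fredholm alternative says: either (I - K) is invertible, or ker(I - K) ≠ {0} and then range(I - K) = ker((I - K)^*)^⊥, with dim ker(I - K) = dim ker((I - K)^*). Since det(I - K) ≠ 0, 1 is not an eigenvalue of K and ker(I - K) = {0}, so we are in the first case: for every y there is a unique x = (I - K)^(-1) y. (Explicitly, by the Woodbury identity, (I - U V^T)^(-1) = I + U (I_2 - G)^(-1) V^T.)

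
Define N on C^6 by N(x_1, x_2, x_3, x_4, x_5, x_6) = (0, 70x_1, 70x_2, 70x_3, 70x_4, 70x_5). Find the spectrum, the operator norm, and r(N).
sigma(N) = {0}; ||N|| = 70; r(N) = 0. (N is nilpotent with N^6 = 0.)

On C^6, N is a strictly lower-triangular matrix with 70 on the subdiagonal and zeros elsewhere, so its characteristic polynomial is lambda^6 and every eigenvalue is 0: sigma(N) = {0}. For the operator norm, N e_i = 70e_{i+1} for i = 1, ..., 5 and N e_6 = 0, so the singular values of N are 70 (with multiplicity 5) and 0; hence ||N|| = 70. The spectral radius r(N) = max|lambda| = 0. Note ||N|| > r(N) — characteristic of non-normal nilpotent operators. Indeed N^6 = 0.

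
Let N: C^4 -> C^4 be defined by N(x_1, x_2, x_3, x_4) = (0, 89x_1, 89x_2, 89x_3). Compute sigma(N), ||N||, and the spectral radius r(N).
sigma(N) = {0}; ||N|| = 89; r(N) = 0. (N is nilpotent with N^4 = 0.)

On C^4, N is a strictly lower-triangular matrix with 89 on the subdiagonal and zeros elsewhere, so its characteristic polynomial is lambda^4 and every eigenvalue is 0: sigma(N) = {0}. For the operator norm, N e_i = 89e_{i+1} for i = 1, ..., 3 and N e_4 = 0, so the singular values of N are 89 (with multiplicity 3) and 0; hence ||N|| = 89. The spectral radius r(N) = max|lambda| = 0. Note ||N|| > r(N) — characteristic of non-normal nilpotent operators. Indeed N^4 = 0.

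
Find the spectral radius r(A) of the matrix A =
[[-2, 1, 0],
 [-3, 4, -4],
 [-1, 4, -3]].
r(A) ≈ 2.6016

The eigenvalues of A are the roots of its characteristic polynomial. With M = A (coefficients from the trace, the sum of principal 2x2 minors, and det A):
  p(λ) = det(λ I - M) = λ^3 + λ^2 + 5λ + 13.
No integer candidate from the rational root theorem (±divisors of 13) is a root, so the roots are irrational. The cubic discriminant is Δ = -3920 < 0, so there is one real root and a complex-conjugate pair. p(-2) = -1 and p(-1) = 8 have opposite signs, so a root lies in (-2, -1); Newton's method refines it to λ ≈ -1.9207. Dividing out (λ - (-1.9207)) leaves approximately λ^2 - 0.9207λ + 6.7684. For λ^2 - 0.9207λ + 6.7684 the discriminant is -26.2258. It is negative, so the remaining roots are the complex-conjugate pair λ ≈ 0.4603 ± 2.5606i. Their product equals the constant term, so |λ|^2 ≈ 6.7684 and |λ| ≈ 2.6016.
Thus the eigenvalues (to 4 decimals) are -1.9207 (modulus 1.9207); 0.4603 ± 2.5606i (modulus 2.6016). The spectral radius is the largest modulus: r(A) ≈ 2.6016. (Cross-check: r(A) ≤ ||A||_2 ≈ 8.218; equality holds whenever A is normal, though it can also hold for some non-normal A.)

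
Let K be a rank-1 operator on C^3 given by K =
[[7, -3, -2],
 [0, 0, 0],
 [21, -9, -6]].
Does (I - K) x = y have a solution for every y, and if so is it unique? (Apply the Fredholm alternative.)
(I - K) is singular (det(I - K) = 0, i.e. 1 ∈ sigma(K)). (I - K) x = y is solvable iff y ⊥ ker((I - K)^*) = span{(7, -3, -2)}, i.e. iff 7y_1 - 3y_2 - 2y_3 = 0. When solvable, the solutions are x = y + c·(1, 0, 3), c arbitrary (ker(I - K) = span{(1, 0, 3)}, dimension 1).

K has rank 1, so it is an outer product K = u v^T: every row of K is a multiple of one row vector. Reading off the entries, u = (1, 0, 3) and v = (7, -3, -2) (row i of K equals u_i·v^T). A rank-one matrix u v^T satisfies K u = u (v·u) and kills the (2)-dimensional subspace v^⊥, so its characteristic polynomial is lambda^2 (lambda - v·u) with v·u = tr K = 1. Hence the eigenvalues of I - K are 1 (multiplicity 2) and 1 - (1) = 0, so det(I - K) = 0. (Direct check: I - K =
[[-6, 3, 2],
 [0, 1, 0],
 [-21, 9, 7]]
has determinant 0.) So 1 is an eigenvalue of K and (I - K) is not invertible. The finite-dimensional Fredholm alternative says: either (I - K) is invertible, or ker(I - K) ≠ {0} and then range(I - K) = ker((I - K)^*)^⊥, with dim ker(I - K) = dim ker((I - K)^*). We are in the second case, so we need both kernels. Kernel of I - K: (I - K) u = u - u (v·u) = u - u = 0, so ker(I - K) = span{u} = span{(1, 0, 3)} (it is exactly 1-dimensional because rank(I - K) = 2). Kernel of the adjoint: K is real, so (I - K)^* = I - K^T = I - v u^T, and (I - v u^T) v = v - v (u·v) = 0; hence ker((I - K)^*) = span{v} = span{(7, -3, -2)}. Therefore (I - K) x = y is solvable iff <y, v> = 0, i.e. iff 7y_1 - 3y_2 - 2y_3 = 0. When this holds, K y = u (v·y) = 0, so (I - K) y = y and x = y is a particular solution; the full solution set is the line x = y + c·u = y + c·(1, 0, 3), c ∈ C.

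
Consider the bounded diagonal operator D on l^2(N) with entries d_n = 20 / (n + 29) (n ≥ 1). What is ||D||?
||D|| = 2/3 (attained at n = 1)

For D diagonal, ||D|| = sup_n |d_n| = sup_n 20/(n + 29). This is positive and strictly decreasing in n, so the supremum is attained at n = 1: d_1 = 20/(1 + 29) = 2/3. Hence ||D|| = 2/3.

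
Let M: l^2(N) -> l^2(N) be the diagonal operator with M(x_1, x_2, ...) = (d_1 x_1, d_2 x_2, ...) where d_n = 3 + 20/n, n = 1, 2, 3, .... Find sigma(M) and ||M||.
sigma(M) = {3 + 20/n : n ≥ 1} ∪ {3}; ||M|| = 23

A bounded diagonal operator on l^2 with diagonal entries d_n has spectrum equal to the closure of {d_n : n ≥ 1}: every d_n is an eigenvalue (with eigenvector e_n), so {d_n} ⊂ sigma(M); the spectrum is closed, so its closure is too; and for lambda not in the closure, (M - lambda I) has bounded inverse (the diagonal entries 1/(d_n - lambda) are bounded). For our sequence d_n = 3 + 20/n, n = 1, 2, 3, ...:
  - {d_n} = {3 + 20/n : n ≥ 1}; the only limit point is 3
  - closure = {3 + 20/n : n ≥ 1} ∪ {3}
For the norm: a diagonal operator has ||M|| = sup_n |d_n|. Here d_n = 3 + 20/n is positive and decreasing, so sup_n |d_n| = d_1 = 3 + 20 = 23. So ||M|| = 23.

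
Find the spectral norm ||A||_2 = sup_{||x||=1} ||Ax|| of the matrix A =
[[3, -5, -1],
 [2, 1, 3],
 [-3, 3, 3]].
||A||_2 ≈ 7.6782 (= sqrt(largest eigenvalue of A^T A))

||A||_2 = sigma_max(A) = sqrt(lambda_max(A^T A)). Form the symmetric matrix M = A^T A =
[[22, -22, -6],
 [-22, 35, 17],
 [-6, 17, 19]].
Its characteristic polynomial (trace, sum of principal 2x2 minors, determinant of M give the coefficients) is
  p(λ) = det(λ I - M) = λ^3 - 76λ^2 + 1044λ - 2304.
No integer candidate from the rational root theorem (±divisors of 2304) is a root, so the roots are irrational. The cubic discriminant is Δ = 845521920 > 0, so there are three distinct real roots. p(2) = -512 and p(3) = 171 have opposite signs, so a root lies in (2, 3); Newton's method refines it to λ ≈ 2.7299. p(14) = 160 and p(15) = -369 have opposite signs, so a root lies in (14, 15); Newton's method refines it to λ ≈ 14.3158. p(58) = -2304 and p(59) = 115 have opposite signs, so a root lies in (58, 59); Newton's method refines it to λ ≈ 58.9543. Check (Vieta): the three roots sum to 76, matching tr M = 76.
So the eigenvalues of A^T A are ≈ 2.7299, 14.3158, 58.9543 (all ≥ 0, as they must be for A^T A). The largest is λ_max ≈ 58.9543, hence ||A||_2 = sqrt(λ_max) ≈ 7.6782.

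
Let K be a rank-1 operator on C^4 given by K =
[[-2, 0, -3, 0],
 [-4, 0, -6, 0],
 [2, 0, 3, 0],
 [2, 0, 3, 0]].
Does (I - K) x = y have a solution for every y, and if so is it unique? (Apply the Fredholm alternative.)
(I - K) is singular (det(I - K) = 0, i.e. 1 ∈ sigma(K)). (I - K) x = y is solvable iff y ⊥ ker((I - K)^*) = span{(-2, 0, -3, 0)}, i.e. iff -2y_1 - 3y_3 = 0. When solvable, the solutions are x = y + c·(1, 2, -1, -1), c arbitrary (ker(I - K) = span{(1, 2, -1, -1)}, dimension 1).

K has rank 1, so it is an outer product K = u v^T: every row of K is a multiple of one row vector. Reading off the entries, u = (1, 2, -1, -1) and v = (-2, 0, -3, 0) (row i of K equals u_i·v^T). A rank-one matrix u v^T satisfies K u = u (v·u) and kills the (3)-dimensional subspace v^⊥, so its characteristic polynomial is lambda^3 (lambda - v·u) with v·u = tr K = 1. Hence the eigenvalues of I - K are 1 (multiplicity 3) and 1 - (1) = 0, so det(I - K) = 0. (Direct check: I - K =
[[3, 0, 3, 0],
 [4, 1, 6, 0],
 [-2, 0, -2, 0],
 [-2, 0, -3, 1]]
has determinant 0.) So 1 is an eigenvalue of K and (I - K) is not invertible. The finite-dimensional Fredholm alternative says: either (I - K) is invertible, or ker(I - K) ≠ {0} and then range(I - K) = ker((I - K)^*)^⊥, with dim ker(I - K) = dim ker((I - K)^*). We are in the second case, so we need both kernels. Kernel of I - K: (I - K) u = u - u (v·u) = u - u = 0, so ker(I - K) = span{u} = span{(1, 2, -1, -1)} (it is exactly 1-dimensional because rank(I - K) = 3). Kernel of the adjoint: K is real, so (I - K)^* = I - K^T = I - v u^T, and (I - v u^T) v = v - v (u·v) = 0; hence ker((I - K)^*) = span{v} = span{(-2, 0, -3, 0)}. Therefore (I - K) x = y is solvable iff <y, v> = 0, i.e. iff -2y_1 - 3y_3 = 0. When this holds, K y = u (v·y) = 0, so (I - K) y = y and x = y is a particular solution; the full solution set is the line x = y + c·u = y + c·(1, 2, -1, -1), c ∈ C.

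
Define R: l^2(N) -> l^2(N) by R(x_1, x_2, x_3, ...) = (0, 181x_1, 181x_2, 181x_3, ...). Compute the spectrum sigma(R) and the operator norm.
sigma(R) = closed disk {z in C : |z| ≤ 181}; ||R|| = 181

Note R = 181·U where U is the unit right shift (U x)_k = x_{k-1} (with x_0 := 0); so ||R|| = 181||U|| and sigma(R) = 181·sigma(U). ||R x||^2 = sum_{k≥1} |181x_k|^2 = 32761||x||^2, so ||R|| = 181 and sigma(R) ⊂ {|z| ≤ 181}. For any |lambda| < 181, the equation (R - lambda I) x = 0 forces x_1 = 0, then 181x_k = lambda x_{k+1} ⇒ x = 0, so R has no eigenvalues. But (R - lambda I) is not surjective for |lambda| < 181: solving (R - lambda I) x = e_1 would require x_n proportional to (lambda/181)^(-n), which is not in l^2. So every |lambda| < 181 lies in the residual spectrum. The boundary |lambda| = 181 is in the approximate point spectrum (the spectrum is closed). Hence sigma(R) is the closed disk of radius 181.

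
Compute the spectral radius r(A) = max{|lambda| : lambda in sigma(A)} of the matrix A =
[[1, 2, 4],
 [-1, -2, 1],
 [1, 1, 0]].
r(A) = sqrt(20)/2 ≈ 2.2361

The eigenvalues of A are the roots of its characteristic polynomial. With M = A (coefficients from the trace, the sum of principal 2x2 minors, and det A):
  p(λ) = det(λ I - M) = λ^3 + λ^2 - 5λ - 5.
By the rational root theorem any rational root is an integer divisor of 5. Testing λ = -1: p(-1) = -1 + 1 + 5 - 5 = 0, so λ = -1 is a root. Dividing out (λ + 1) leaves p(λ) = (λ + 1)(λ^2 - 5). For λ^2 - 5 the discriminant is 20. It is nonnegative but not a perfect square, so the roots are real and irrational: λ = ± sqrt(20)/2 ≈ 2.2361, -2.2361.
Thus the eigenvalues (to 4 decimals) are 2.2361 (modulus 2.2361); -2.2361 (modulus 2.2361); -1 (modulus 1). The spectral radius is the largest modulus: r(A) = sqrt(20)/2 ≈ 2.2361. (Cross-check: r(A) ≤ ||A||_2 ≈ 4.6476; equality holds whenever A is normal, though it can also hold for some non-normal A.)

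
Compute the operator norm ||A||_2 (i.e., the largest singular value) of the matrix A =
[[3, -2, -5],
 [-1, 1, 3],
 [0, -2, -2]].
||A||_2 ≈ 7.3653 (= sqrt(largest eigenvalue of A^T A))

||A||_2 = sigma_max(A) = sqrt(lambda_max(A^T A)). Form the symmetric matrix M = A^T A =
[[10, -7, -18],
 [-7, 9, 17],
 [-18, 17, 38]].
Its characteristic polynomial (trace, sum of principal 2x2 minors, determinant of M give the coefficients) is
  p(λ) = det(λ I - M) = λ^3 - 57λ^2 + 150λ - 36.
No integer candidate from the rational root theorem (±divisors of 36) is a root, so the roots are irrational. The cubic discriminant is Δ = 38440116 > 0, so there are three distinct real roots. p(0) = -36 and p(1) = 58 have opposite signs, so a root lies in (0, 1); Newton's method refines it to λ ≈ 0.267. p(2) = 44 and p(3) = -72 have opposite signs, so a root lies in (2, 3); Newton's method refines it to λ ≈ 2.4859. p(54) = -684 and p(55) = 2164 have opposite signs, so a root lies in (54, 55); Newton's method refines it to λ ≈ 54.2471. Check (Vieta): the three roots sum to 57, matching tr M = 57.
So the eigenvalues of A^T A are ≈ 0.267, 2.4859, 54.2471 (all ≥ 0, as they must be for A^T A). The largest is λ_max ≈ 54.2471, hence ||A||_2 = sqrt(λ_max) ≈ 7.3653.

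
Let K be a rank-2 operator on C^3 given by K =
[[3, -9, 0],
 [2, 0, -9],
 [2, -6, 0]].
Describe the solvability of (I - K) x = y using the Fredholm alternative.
(I - K) is invertible (det(I - K) = -38 ≠ 0), so for every y in C^3 the equation (I - K) x = y has a unique solution.

K has rank 2 and factors as K = U V^T = u1 v1^T + u2 v2^T with u1 = (3, -1, 2), v1 = (0, -2, 3), u2 = (3, 2, 2), v2 = (1, -1, -3) (multiplying out reproduces the displayed K). The nonzero eigenvalues of U V^T coincide with those of the 2 x 2 matrix G = V^T U = [[v1·u1, v1·u2], [v2·u1, v2·u2]] = [[8, 2], [-2, -5]], and by the Sylvester determinant identity det(I_3 - U V^T) = det(I_2 - V^T U) = det([[-7, -2], [2, 6]]) = (-7)(6) - (-2)(2) = -38. (Direct check: I - K =
[[-2, 9, 0],
 [-2, 1, 9],
 [-2, 6, 1]]
has determinant -38.) The finite-dimensional Fredholm alternative says: either (I - K) is invertible, or ker(I - K) ≠ {0} and then range(I - K) = ker((I - K)^*)^⊥, with dim ker(I - K) = dim ker((I - K)^*). Since det(I - K) ≠ 0, 1 is not an eigenvalue of K and ker(I - K) = {0}, so we are in the first case: for every y there is a unique x = (I - K)^(-1) y. (Explicitly, by the Woodbury identity, (I - U V^T)^(-1) = I + U (I_2 - G)^(-1) V^T.)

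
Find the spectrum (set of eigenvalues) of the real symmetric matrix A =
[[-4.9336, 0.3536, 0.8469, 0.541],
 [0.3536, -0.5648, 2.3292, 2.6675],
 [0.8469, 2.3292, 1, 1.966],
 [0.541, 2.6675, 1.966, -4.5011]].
sigma(A) ≈ {-6, -5, -2, 4}

A is real symmetric, so its spectrum consists of real eigenvalues. Expanding the characteristic polynomial of the displayed matrix gives
  det(λ I - A) = p(λ) = λ^4 + (9)λ^3 + (0)λ^2 + (-148)λ + (-240.0054).
Solving p(λ) = 0 yields eigenvalues ≈ -6, -5, -2, 4. (A is shown rounded to 4 decimals, so these recover the underlying integer eigenvalues to within that precision.)
Verification: the trace of A = -9 equals the sum of eigenvalues -9, and det(A) ≈ -240.0054 matches the eigenvalue product -240.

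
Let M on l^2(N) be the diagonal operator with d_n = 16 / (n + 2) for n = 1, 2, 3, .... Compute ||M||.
||M|| = 16/3 (attained at n = 1)

For M diagonal, ||M|| = sup_n |d_n| = sup_n 16/(n + 2). This is positive and strictly decreasing in n, so the supremum is attained at n = 1: d_1 = 16/(1 + 2) = 16/3. Hence ||M|| = 16/3.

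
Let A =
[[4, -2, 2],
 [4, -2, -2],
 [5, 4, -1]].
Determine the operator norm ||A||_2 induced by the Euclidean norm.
||A||_2 ≈ 7.6213 (= sqrt(largest eigenvalue of A^T A))

||A||_2 = sigma_max(A) = sqrt(lambda_max(A^T A)). Form the symmetric matrix M = A^T A =
[[57, 4, -5],
 [4, 24, -4],
 [-5, -4, 9]].
Its characteristic polynomial (trace, sum of principal 2x2 minors, determinant of M give the coefficients) is
  p(λ) = det(λ I - M) = λ^3 - 90λ^2 + 2040λ - 10816.
No integer candidate from the rational root theorem (±divisors of 10816) is a root, so the roots are irrational. The cubic discriminant is Δ = 796946688 > 0, so there are three distinct real roots. p(7) = -603 and p(8) = 256 have opposite signs, so a root lies in (7, 8); Newton's method refines it to λ ≈ 7.6851. p(24) = 128 and p(25) = -441 have opposite signs, so a root lies in (24, 25); Newton's method refines it to λ ≈ 24.2302. p(58) = -144 and p(59) = 1633 have opposite signs, so a root lies in (58, 59); Newton's method refines it to λ ≈ 58.0847. Check (Vieta): the three roots sum to 90, matching tr M = 90.
So the eigenvalues of A^T A are ≈ 7.6851, 24.2302, 58.0847 (all ≥ 0, as they must be for A^T A). The largest is λ_max ≈ 58.0847, hence ||A||_2 = sqrt(λ_max) ≈ 7.6213.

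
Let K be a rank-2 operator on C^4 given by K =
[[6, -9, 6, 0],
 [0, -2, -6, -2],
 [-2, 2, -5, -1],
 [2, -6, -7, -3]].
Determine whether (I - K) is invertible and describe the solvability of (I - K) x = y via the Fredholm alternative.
(I - K) is invertible (det(I - K) = -19 ≠ 0), so for every y in C^4 the equation (I - K) x = y has a unique solution.

K has rank 2 and factors as K = U V^T = u1 v1^T + u2 v2^T with u1 = (0, 2, 1, 3), v1 = (0, -1, -3, -1), u2 = (3, 0, -1, 1), v2 = (2, -3, 2, 0) (multiplying out reproduces the displayed K). The nonzero eigenvalues of U V^T coincide with those of the 2 x 2 matrix G = V^T U = [[v1·u1, v1·u2], [v2·u1, v2·u2]] = [[-8, 2], [-4, 4]], and by the Sylvester determinant identity det(I_4 - U V^T) = det(I_2 - V^T U) = det([[9, -2], [4, -3]]) = (9)(-3) - (-2)(4) = -19. (Direct check: I - K =
[[-5, 9, -6, 0],
 [0, 3, 6, 2],
 [2, -2, 6, 1],
 [-2, 6, 7, 4]]
has determinant -19.) The finite-dimensional Fredholm alternative says: either (I - K) is invertible, or ker(I - K) ≠ {0} and then range(I - K) = ker((I - K)^*)^⊥, with dim ker(I - K) = dim ker((I - K)^*). Since det(I - K) ≠ 0, 1 is not an eigenvalue of K and ker(I - K) = {0}, so we are in the first case: for every y there is a unique x = (I - K)^(-1) y. (Explicitly, by the Woodbury identity, (I - U V^T)^(-1) = I + U (I_2 - G)^(-1) V^T.)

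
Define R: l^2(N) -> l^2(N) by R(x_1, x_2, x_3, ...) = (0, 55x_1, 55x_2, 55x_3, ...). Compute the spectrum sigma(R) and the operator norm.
sigma(R) = closed disk {z in C : |z| ≤ 55}; ||R|| = 55

Note R = 55·U where U is the unit right shift (U x)_k = x_{k-1} (with x_0 := 0); so ||R|| = 55||U|| and sigma(R) = 55·sigma(U). ||R x||^2 = sum_{k≥1} |55x_k|^2 = 3025||x||^2, so ||R|| = 55 and sigma(R) ⊂ {|z| ≤ 55}. For any |lambda| < 55, the equation (R - lambda I) x = 0 forces x_1 = 0, then 55x_k = lambda x_{k+1} ⇒ x = 0, so R has no eigenvalues. But (R - lambda I) is not surjective for |lambda| < 55: solving (R - lambda I) x = e_1 would require x_n proportional to (lambda/55)^(-n), which is not in l^2. So every |lambda| < 55 lies in the residual spectrum. The boundary |lambda| = 55 is in the approximate point spectrum (the spectrum is closed). Hence sigma(R) is the closed disk of radius 55.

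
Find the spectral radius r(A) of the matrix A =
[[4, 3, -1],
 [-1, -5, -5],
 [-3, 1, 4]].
r(A) ≈ 6.3275

The eigenvalues of A are the roots of its characteristic polynomial. With M = A (coefficients from the trace, the sum of principal 2x2 minors, and det A):
  p(λ) = det(λ I - M) = λ^3 - 3λ^2 - 19λ - 13.
No integer candidate from the rational root theorem (±divisors of 13) is a root, so the roots are irrational. The cubic discriminant is Δ = 11380 > 0, so there are three distinct real roots. p(-3) = -10 and p(-2) = 5 have opposite signs, so a root lies in (-3, -2); Newton's method refines it to λ ≈ -2.5084. p(-1) = 2 and p(0) = -13 have opposite signs, so a root lies in (-1, 0); Newton's method refines it to λ ≈ -0.8191. p(6) = -19 and p(7) = 50 have opposite signs, so a root lies in (6, 7); Newton's method refines it to λ ≈ 6.3275. Check (Vieta): the three roots sum to 3, matching tr M = 3.
Thus the eigenvalues (to 4 decimals) are -2.5084 (modulus 2.5084); -0.8191 (modulus 0.8191); 6.3275 (modulus 6.3275). The spectral radius is the largest modulus: r(A) ≈ 6.3275. (Cross-check: r(A) ≤ ||A||_2 ≈ 8.0474; equality holds whenever A is normal, though it can also hold for some non-normal A.)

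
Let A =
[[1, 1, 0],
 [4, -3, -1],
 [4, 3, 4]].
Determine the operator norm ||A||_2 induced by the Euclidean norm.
||A||_2 ≈ 6.5422 (= sqrt(largest eigenvalue of A^T A))

||A||_2 = sigma_max(A) = sqrt(lambda_max(A^T A)). Form the symmetric matrix M = A^T A =
[[33, 1, 12],
 [1, 19, 15],
 [12, 15, 17]].
Its characteristic polynomial (trace, sum of principal 2x2 minors, determinant of M give the coefficients) is
  p(λ) = det(λ I - M) = λ^3 - 69λ^2 + 1141λ - 841.
No integer candidate from the rational root theorem (±divisors of 841) is a root, so the roots are irrational. The cubic discriminant is Δ = 324069296 > 0, so there are three distinct real roots. p(0) = -841 and p(1) = 232 have opposite signs, so a root lies in (0, 1); Newton's method refines it to λ ≈ 0.7728. p(25) = 184 and p(26) = -243 have opposite signs, so a root lies in (25, 26); Newton's method refines it to λ ≈ 25.4267. p(42) = -547 and p(43) = 148 have opposite signs, so a root lies in (42, 43); Newton's method refines it to λ ≈ 42.8006. Check (Vieta): the three roots sum to 69, matching tr M = 69.
So the eigenvalues of A^T A are ≈ 0.7728, 25.4267, 42.8006 (all ≥ 0, as they must be for A^T A). The largest is λ_max ≈ 42.8006, hence ||A||_2 = sqrt(λ_max) ≈ 6.5422.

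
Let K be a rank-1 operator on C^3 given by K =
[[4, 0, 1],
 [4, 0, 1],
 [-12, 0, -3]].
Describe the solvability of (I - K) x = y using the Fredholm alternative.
(I - K) is singular (det(I - K) = 0, i.e. 1 ∈ sigma(K)). (I - K) x = y is solvable iff y ⊥ ker((I - K)^*) = span{(4, 0, 1)}, i.e. iff 4y_1 + y_3 = 0. When solvable, the solutions are x = y + c·(1, 1, -3), c arbitrary (ker(I - K) = span{(1, 1, -3)}, dimension 1).

K has rank 1, so it is an outer product K = u v^T: every row of K is a multiple of one row vector. Reading off the entries, u = (1, 1, -3) and v = (4, 0, 1) (row i of K equals u_i·v^T). A rank-one matrix u v^T satisfies K u = u (v·u) and kills the (2)-dimensional subspace v^⊥, so its characteristic polynomial is lambda^2 (lambda - v·u) with v·u = tr K = 1. Hence the eigenvalues of I - K are 1 (multiplicity 2) and 1 - (1) = 0, so det(I - K) = 0. (Direct check: I - K =
[[-3, 0, -1],
 [-4, 1, -1],
 [12, 0, 4]]
has determinant 0.) So 1 is an eigenvalue of K and (I - K) is not invertible. The finite-dimensional Fredholm alternative says: either (I - K) is invertible, or ker(I - K) ≠ {0} and then range(I - K) = ker((I - K)^*)^⊥, with dim ker(I - K) = dim ker((I - K)^*). We are in the second case, so we need both kernels. Kernel of I - K: (I - K) u = u - u (v·u) = u - u = 0, so ker(I - K) = span{u} = span{(1, 1, -3)} (it is exactly 1-dimensional because rank(I - K) = 2). Kernel of the adjoint: K is real, so (I - K)^* = I - K^T = I - v u^T, and (I - v u^T) v = v - v (u·v) = 0; hence ker((I - K)^*) = span{v} = span{(4, 0, 1)}. Therefore (I - K) x = y is solvable iff <y, v> = 0, i.e. iff 4y_1 + y_3 = 0. When this holds, K y = u (v·y) = 0, so (I - K) y = y and x = y is a particular solution; the full solution set is the line x = y + c·u = y + c·(1, 1, -3), c ∈ C.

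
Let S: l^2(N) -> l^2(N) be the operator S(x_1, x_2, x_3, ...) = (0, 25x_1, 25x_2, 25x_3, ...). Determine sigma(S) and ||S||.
sigma(S) = closed disk {z in C : |z| ≤ 25}; ||S|| = 25

Note S = 25·U where U is the unit right shift (U x)_k = x_{k-1} (with x_0 := 0); so ||S|| = 25||U|| and sigma(S) = 25·sigma(U). ||S x||^2 = sum_{k≥1} |25x_k|^2 = 625||x||^2, so ||S|| = 25 and sigma(S) ⊂ {|z| ≤ 25}. For any |lambda| < 25, the equation (S - lambda I) x = 0 forces x_1 = 0, then 25x_k = lambda x_{k+1} ⇒ x = 0, so S has no eigenvalues. But (S - lambda I) is not surjective for |lambda| < 25: solving (S - lambda I) x = e_1 would require x_n proportional to (lambda/25)^(-n), which is not in l^2. So every |lambda| < 25 lies in the residual spectrum. The boundary |lambda| = 25 is in the approximate point spectrum (the spectrum is closed). Hence sigma(S) is the closed disk of radius 25.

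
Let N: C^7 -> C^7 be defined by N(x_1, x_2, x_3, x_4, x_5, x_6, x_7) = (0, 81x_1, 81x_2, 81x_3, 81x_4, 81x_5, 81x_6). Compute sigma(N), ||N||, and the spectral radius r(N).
sigma(N) = {0}; ||N|| = 81; r(N) = 0. (N is nilpotent with N^7 = 0.)

On C^7, N is a strictly lower-triangular matrix with 81 on the subdiagonal and zeros elsewhere, so its characteristic polynomial is lambda^7 and every eigenvalue is 0: sigma(N) = {0}. For the operator norm, N e_i = 81e_{i+1} for i = 1, ..., 6 and N e_7 = 0, so the singular values of N are 81 (with multiplicity 6) and 0; hence ||N|| = 81. The spectral radius r(N) = max|lambda| = 0. Note ||N|| > r(N) — characteristic of non-normal nilpotent operators. Indeed N^7 = 0.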